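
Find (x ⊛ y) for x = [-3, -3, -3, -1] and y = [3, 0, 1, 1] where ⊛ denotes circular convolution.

(x ⊛ y)[n] = Σ(m=0 to 3) x[m] · y[(n-m) mod 4]

Computing each output sample:
(x ⊛ y)[0] = -15
(x ⊛ y)[1] = -13
(x ⊛ y)[2] = -13
(x ⊛ y)[3] = -9

x ⊛ y = [-15, -13, -13, -9]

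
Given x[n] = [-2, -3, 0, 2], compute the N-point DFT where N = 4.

X[k] = Σ(n=0 to 3) x[n] · ω_4^(nk)
where ω_4 = e^(-2πi/4)

Computing each X[k]:
X[0] = -3
X[1] = -2+5i
X[2] = -1
X[3] = -2-5i

X = [-3, -2+5i, -1, -2-5i]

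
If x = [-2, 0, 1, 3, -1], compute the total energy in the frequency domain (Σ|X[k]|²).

Parseval: Σ|x[n]|² = (1/N)Σ|X[k]|², so Σ|X[k]|² = N·Σ|x[n]|² = 5·15.0000

Σ|X[k]|² = N·Σ|x[n]|² = 5·15.0000 = 75.0000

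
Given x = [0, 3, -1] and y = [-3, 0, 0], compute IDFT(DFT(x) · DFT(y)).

(x ⊛ y)[n] = Σ(m=0 to 2) x[m] · y[(n-m) mod 3]

Computing each output sample:
(x ⊛ y)[0] = 0
(x ⊛ y)[1] = -9
(x ⊛ y)[2] = 3

x ⊛ y = [0, -9, 3]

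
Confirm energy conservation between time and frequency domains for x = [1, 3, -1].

Time domain:
Σ|x[n]|² = |1|² + |3|² + |-1|² = 11.0000

Frequency domain:
(1/3)Σ|X[k]|² = (1/3)(|3|² + |-3.4641i|² + |3.4641i|²) = (1/3)·33.0000 = 11.0000

Both sides agree, confirming Parseval's theorem.

Σ|x[n]|² = (1/N)Σ|X[k]|² = 11.0000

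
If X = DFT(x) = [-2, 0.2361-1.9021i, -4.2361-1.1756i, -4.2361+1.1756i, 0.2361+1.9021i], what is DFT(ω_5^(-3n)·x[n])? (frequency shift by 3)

Modulation property: DFT(ω_5^(-3n)·x[n]) = X[(k-3) mod 5], so circularly shift X by 3 positions.

X[k-3] = [-4.2361-1.1756i, -4.2361+1.1756i, 0.2361+1.9021i, -2, 0.2361-1.9021i]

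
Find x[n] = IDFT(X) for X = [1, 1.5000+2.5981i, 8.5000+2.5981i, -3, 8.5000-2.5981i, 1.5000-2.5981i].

x[n] = (1/6) Σ(k=0 to 5) X[k] · e^(2πikn/6)

Computing each x[n]:
x[0] = 3
x[1] = -2
x[2] = -2
x[3] = 3
x[4] = -2
x[5] = 1

x = [3, -2, -2, 3, -2, 1]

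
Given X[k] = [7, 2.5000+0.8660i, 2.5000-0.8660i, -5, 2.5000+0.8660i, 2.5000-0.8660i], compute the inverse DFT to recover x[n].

x[n] = (1/6) Σ(k=0 to 5) X[k] · e^(2πikn/6)

Computing each x[n]:
x[0] = 2
x[1] = 2
x[2] = -1
x[3] = 2
x[4] = 0
x[5] = 2

x = [2, 2, -1, 2, 0, 2]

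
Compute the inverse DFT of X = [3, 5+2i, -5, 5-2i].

x[n] = (1/4) Σ(k=0 to 3) X[k] · e^(2πikn/4)

Computing each x[n]:
x[0] = 2
x[1] = 1
x[2] = -3
x[3] = 3

x = [2, 1, -3, 3]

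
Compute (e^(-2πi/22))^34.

Since ω_22^22 = 1, powers reduce modulo 22.
34 mod 22 = 12
So ω_22^34 = ω_22^12 = e^(-2πi·12/22)

ω_22^34 = ω_22^12 = -0.9595+0.2817i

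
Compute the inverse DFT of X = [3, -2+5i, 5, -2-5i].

x[n] = (1/4) Σ(k=0 to 3) X[k] · e^(2πikn/4)

Computing each x[n]:
x[0] = 1
x[1] = -3
x[2] = 3
x[3] = 2

x = [1, -3, 3, 2]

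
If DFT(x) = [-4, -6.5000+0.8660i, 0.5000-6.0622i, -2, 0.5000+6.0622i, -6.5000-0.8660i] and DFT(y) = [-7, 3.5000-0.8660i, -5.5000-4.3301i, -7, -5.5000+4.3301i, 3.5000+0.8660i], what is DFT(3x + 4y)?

By linearity: DFT(3x + 4y) = 3·DFT(x) + 4·DFT(y)
= 3·[-4, -6.5000+0.8660i, 0.5000-6.0622i, -2, 0.5000+6.0622i, -6.5000-0.8660i] + 4·[-7, 3.5000-0.8660i, -5.5000-4.3301i, -7, -5.5000+4.3301i, 3.5000+0.8660i]

Computing element-wise:
Z[0] = 3·(-4) + 4·(-7) = -40
Z[1] = 3·(-6.5000+0.8660i) + 4·(3.5000-0.8660i) = -5.5000-0.8660i
Z[2] = 3·(0.5000-6.0622i) + 4·(-5.5000-4.3301i) = -20.5000-35.5070i
Z[3] = 3·(-2) + 4·(-7) = -34
Z[4] = 3·(0.5000+6.0622i) + 4·(-5.5000+4.3301i) = -20.5000+35.5070i
Z[5] = 3·(-6.5000-0.8660i) + 4·(3.5000+0.8660i) = -5.5000+0.8660i

DFT(3x + 4y) = 3·X + 4·Y = [-40, -5.5000-0.8660i, -20.5000-35.5070i, -34, -20.5000+35.5070i, -5.5000+0.8660i]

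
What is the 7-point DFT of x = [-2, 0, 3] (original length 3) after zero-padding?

Original 3-point DFT: [1, -3.5000+2.5981i, -3.5000-2.5981i]
Zero-padded 7-point DFT provides frequency interpolation.

DFT_7([x, 0, ...]) = [1, -2.6676-2.9248i, -4.7029+1.3017i, -0.1295+2.3455i, -0.1295-2.3455i, -4.7029-1.3017i, -2.6676+2.9248i]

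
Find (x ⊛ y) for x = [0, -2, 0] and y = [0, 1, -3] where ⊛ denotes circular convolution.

(x ⊛ y)[n] = Σ(m=0 to 2) x[m] · y[(n-m) mod 3]

Computing each output sample:
(x ⊛ y)[0] = 6
(x ⊛ y)[1] = 0
(x ⊛ y)[2] = -2

x ⊛ y = [6, 0, -2]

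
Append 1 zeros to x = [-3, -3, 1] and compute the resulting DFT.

Original 3-point DFT: [-5, -2.0000+3.4641i, -2.0000-3.4641i]
Zero-padded 4-point DFT provides frequency interpolation.

DFT_4([x, 0, ...]) = [-5, -4+3i, 1, -4-3i]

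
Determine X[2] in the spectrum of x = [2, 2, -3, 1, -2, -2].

X[2] = Σ(n=0 to 5) x[n] · ω_6^(2n) where ω_6 = e^(-2πi/6)
= (2)·ω_6^0 + (2)·ω_6^2 + (-3)·ω_6^4 + (1)·ω_6^6 + (-2)·ω_6^8 + (-2)·ω_6^10

X[2] = 5.5000-4.3301i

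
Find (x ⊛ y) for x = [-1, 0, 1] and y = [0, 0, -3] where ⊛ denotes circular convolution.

(x ⊛ y)[n] = Σ(m=0 to 2) x[m] · y[(n-m) mod 3]

Computing each output sample:
(x ⊛ y)[0] = 0
(x ⊛ y)[1] = -3
(x ⊛ y)[2] = 3

x ⊛ y = [0, -3, 3]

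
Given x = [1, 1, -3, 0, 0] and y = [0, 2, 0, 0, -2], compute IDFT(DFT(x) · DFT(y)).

(x ⊛ y)[n] = Σ(m=0 to 4) x[m] · y[(n-m) mod 5]

Computing each output sample:
(x ⊛ y)[0] = -2
(x ⊛ y)[1] = 8
(x ⊛ y)[2] = 2
(x ⊛ y)[3] = -6
(x ⊛ y)[4] = -2

x ⊛ y = [-2, 8, 2, -6, -2]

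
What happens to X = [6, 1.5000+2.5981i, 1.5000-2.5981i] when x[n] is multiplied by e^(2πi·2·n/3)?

Modulation property: DFT(ω_3^(-2n)·x[n]) = X[(k-2) mod 3], so circularly shift X by 2 positions.

X[k-2] = [1.5000+2.5981i, 1.5000-2.5981i, 6]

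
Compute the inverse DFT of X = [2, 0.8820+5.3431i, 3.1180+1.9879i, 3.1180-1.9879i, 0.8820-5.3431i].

x[n] = (1/5) Σ(k=0 to 4) X[k] · e^(2πikn/5)

Computing each x[n]:
x[0] = 2
x[1] = -3
x[2] = 0
x[3] = 1
x[4] = 2

x = [2, -3, 0, 1, 2]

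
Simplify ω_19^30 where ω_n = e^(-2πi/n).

Since ω_19^19 = 1, powers reduce modulo 19.
30 mod 19 = 11
So ω_19^30 = ω_19^11 = e^(-2πi·11/19)

ω_19^30 = ω_19^11 = -0.8795+0.4759i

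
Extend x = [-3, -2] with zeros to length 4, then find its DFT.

Original 2-point DFT: [-5, -1]
Zero-padded 4-point DFT provides frequency interpolation.

DFT_4([x, 0, ...]) = [-5, -3+2i, -1, -3-2i]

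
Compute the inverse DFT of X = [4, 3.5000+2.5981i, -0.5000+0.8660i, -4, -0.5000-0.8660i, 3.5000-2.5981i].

x[n] = (1/6) Σ(k=0 to 5) X[k] · e^(2πikn/6)

Computing each x[n]:
x[0] = 1
x[1] = 1
x[2] = -1
x[3] = 0
x[4] = 0
x[5] = 3

x = [1, 1, -1, 0, 0, 3]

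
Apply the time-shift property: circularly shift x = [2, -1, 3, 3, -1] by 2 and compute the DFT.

Time shift by 2: X_shifted[k] = ω_5^(2k) · X[k]
Shifted x = [3, -1, 2, -1, 3]

DFT(x[n-2]) = [6, 2.8090+2.0409i, 1.6910+5.2043i, 1.6910-5.2043i, 2.8090-2.0409i]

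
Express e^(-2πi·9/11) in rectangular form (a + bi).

ω_11^9 = e^(-2πi·9/11)
= cos(-2π·9/11) + i·sin(-2π·9/11)
= cos(-18π/11) + i·sin(-18π/11)

ω_11^9 = cos(-18π/11) + i·sin(-18π/11) = 0.4154+0.9096i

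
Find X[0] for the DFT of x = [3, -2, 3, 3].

X[0] = Σ(n=0 to 3) x[n] · ω_4^0 = Σ x[n]
= (3) + (-2) + (3) + (3)

X[0] = 7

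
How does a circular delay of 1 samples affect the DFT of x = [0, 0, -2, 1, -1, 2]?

Time shift by 1: X_shifted[k] = ω_6^(1k) · X[k]
Shifted x = [2, 0, 0, -2, 1, -1]

DFT(x[n-1]) = [0, 3, -1.7321i, 6, 1.7321i, 3]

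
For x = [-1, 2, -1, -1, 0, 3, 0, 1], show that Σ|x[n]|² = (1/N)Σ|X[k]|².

Time domain:
Σ|x[n]|² = |-1|² + |2|² + |-1|² + |-1|² + |0|² + |3|² + |0|² + |1|² = 17.0000

Frequency domain:
(1/8)Σ|X[k]|² = (1/8)(|3|² + |-0.2929+3.1213i|² + |-5i|² + |-1.7071+1.1213i|² + |-7|² + |-1.7071-1.1213i|² + |5i|² + |-0.2929-3.1213i|²) = (1/8)·136.0000 = 17.0000

Both sides agree, confirming Parseval's theorem.

Σ|x[n]|² = (1/N)Σ|X[k]|² = 17.0000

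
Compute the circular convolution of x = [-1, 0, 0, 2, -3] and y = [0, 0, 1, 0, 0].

(x ⊛ y)[n] = Σ(m=0 to 4) x[m] · y[(n-m) mod 5]

Computing each output sample:
(x ⊛ y)[0] = 2
(x ⊛ y)[1] = -3
(x ⊛ y)[2] = -1
(x ⊛ y)[3] = 0
(x ⊛ y)[4] = 0

x ⊛ y = [2, -3, -1, 0, 0]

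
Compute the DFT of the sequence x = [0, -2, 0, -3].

X[k] = Σ(n=0 to 3) x[n] · ω_4^(nk)
where ω_4 = e^(-2πi/4)

Computing each X[k]:
X[0] = -5
X[1] = -1i
X[2] = 5
X[3] = 1i

X = [-5, -1i, 5, 1i]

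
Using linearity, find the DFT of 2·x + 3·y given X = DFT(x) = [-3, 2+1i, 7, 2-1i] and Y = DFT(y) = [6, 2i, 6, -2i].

By linearity: DFT(2x + 3y) = 2·DFT(x) + 3·DFT(y)
= 2·[-3, 2+1i, 7, 2-1i] + 3·[6, 2i, 6, -2i]

Computing element-wise:
Z[0] = 2·(-3) + 3·(6) = 12
Z[1] = 2·(2+1i) + 3·(2i) = 4+8i
Z[2] = 2·(7) + 3·(6) = 32
Z[3] = 2·(2-1i) + 3·(-2i) = 4-8i

DFT(2x + 3y) = 2·X + 3·Y = [12, 4+8i, 32, 4-8i]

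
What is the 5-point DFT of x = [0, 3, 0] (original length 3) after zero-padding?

Original 3-point DFT: [3, -1.5000-2.5981i, -1.5000+2.5981i]
Zero-padded 5-point DFT provides frequency interpolation.

DFT_5([x, 0, ...]) = [3, 0.9271-2.8532i, -2.4271-1.7634i, -2.4271+1.7634i, 0.9271+2.8532i]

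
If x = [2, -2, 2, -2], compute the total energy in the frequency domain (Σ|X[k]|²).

Parseval: Σ|x[n]|² = (1/N)Σ|X[k]|², so Σ|X[k]|² = N·Σ|x[n]|² = 4·16.0000

Σ|X[k]|² = N·Σ|x[n]|² = 4·16.0000 = 64.0000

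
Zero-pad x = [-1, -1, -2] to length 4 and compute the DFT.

Original 3-point DFT: [-4, 0.5000-0.8660i, 0.5000+0.8660i]
Zero-padded 4-point DFT provides frequency interpolation.

DFT_4([x, 0, ...]) = [-4, 1+1i, -2, 1-1i]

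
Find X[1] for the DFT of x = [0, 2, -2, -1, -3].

X[1] = Σ(n=0 to 4) x[n] · ω_5^(1n) where ω_5 = e^(-2πi/5)
= (0)·ω_5^0 + (2)·ω_5^1 + (-2)·ω_5^2 + (-1)·ω_5^3 + (-3)·ω_5^4

X[1] = 2.1180-4.1675i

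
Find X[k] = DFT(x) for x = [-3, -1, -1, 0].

X[k] = Σ(n=0 to 3) x[n] · ω_4^(nk)
where ω_4 = e^(-2πi/4)

Computing each X[k]:
X[0] = -5
X[1] = -2+1i
X[2] = -3
X[3] = -2-1i

X = [-5, -2+1i, -3, -2-1i]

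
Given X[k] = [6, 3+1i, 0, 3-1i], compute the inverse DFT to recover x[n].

x[n] = (1/4) Σ(k=0 to 3) X[k] · e^(2πikn/4)

Computing each x[n]:
x[0] = 3
x[1] = 1
x[2] = 0
x[3] = 2

x = [3, 1, 0, 2]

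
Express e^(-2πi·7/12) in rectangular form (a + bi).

ω_12^7 = e^(-2πi·7/12)
= cos(-2π·7/12) + i·sin(-2π·7/12)
= cos(-14π/12) + i·sin(-14π/12)

ω_12^7 = cos(-14π/12) + i·sin(-14π/12) = -0.8660+0.5000i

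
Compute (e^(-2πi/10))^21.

Since ω_10^10 = 1, powers reduce modulo 10.
21 mod 10 = 1
So ω_10^21 = ω_10^1 = e^(-2πi·1/10)

ω_10^21 = ω_10^1 = 0.8090-0.5878i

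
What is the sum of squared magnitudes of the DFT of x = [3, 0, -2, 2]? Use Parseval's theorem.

Parseval: Σ|x[n]|² = (1/N)Σ|X[k]|², so Σ|X[k]|² = N·Σ|x[n]|² = 4·17.0000

Σ|X[k]|² = N·Σ|x[n]|² = 4·17.0000 = 68.0000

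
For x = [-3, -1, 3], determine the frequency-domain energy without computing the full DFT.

Parseval: Σ|x[n]|² = (1/N)Σ|X[k]|², so Σ|X[k]|² = N·Σ|x[n]|² = 3·19.0000

Σ|X[k]|² = N·Σ|x[n]|² = 3·19.0000 = 57.0000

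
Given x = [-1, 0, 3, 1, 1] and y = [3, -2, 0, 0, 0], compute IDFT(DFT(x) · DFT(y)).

(x ⊛ y)[n] = Σ(m=0 to 4) x[m] · y[(n-m) mod 5]

Computing each output sample:
(x ⊛ y)[0] = -5
(x ⊛ y)[1] = 2
(x ⊛ y)[2] = 9
(x ⊛ y)[3] = -3
(x ⊛ y)[4] = 1

x ⊛ y = [-5, 2, 9, -3, 1]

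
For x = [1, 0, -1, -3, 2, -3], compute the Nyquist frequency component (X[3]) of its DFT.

X[3] = Σ(n=0 to 5) x[n] · ω_6^(3n) where ω_6 = e^(-2πi/6)
= (1)·ω_6^0 + (0)·ω_6^3 + (-1)·ω_6^6 + (-3)·ω_6^9 + (2)·ω_6^12 + (-3)·ω_6^15

X[3] = 8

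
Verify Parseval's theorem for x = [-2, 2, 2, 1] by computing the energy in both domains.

Time domain:
Σ|x[n]|² = |-2|² + |2|² + |2|² + |1|² = 13.0000

Frequency domain:
(1/4)Σ|X[k]|² = (1/4)(|3|² + |-4-1i|² + |-3|² + |-4+1i|²) = (1/4)·52.0000 = 13.0000

Both sides agree, confirming Parseval's theorem.

Σ|x[n]|² = (1/N)Σ|X[k]|² = 13.0000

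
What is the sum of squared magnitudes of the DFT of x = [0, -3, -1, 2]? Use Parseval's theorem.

Parseval: Σ|x[n]|² = (1/N)Σ|X[k]|², so Σ|X[k]|² = N·Σ|x[n]|² = 4·14.0000

Σ|X[k]|² = N·Σ|x[n]|² = 4·14.0000 = 56.0000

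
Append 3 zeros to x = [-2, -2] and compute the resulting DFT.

Original 2-point DFT: [-4, 0]
Zero-padded 5-point DFT provides frequency interpolation.

DFT_5([x, 0, ...]) = [-4, -2.6180+1.9021i, -0.3820+1.1756i, -0.3820-1.1756i, -2.6180-1.9021i]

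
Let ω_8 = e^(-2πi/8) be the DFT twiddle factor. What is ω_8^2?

ω_8^2 = e^(-2πi·2/8)
= cos(-2π·2/8) + i·sin(-2π·2/8)
= cos(-4π/8) + i·sin(-4π/8)

ω_8^2 = cos(-4π/8) + i·sin(-4π/8) = -1i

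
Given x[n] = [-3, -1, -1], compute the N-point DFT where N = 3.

X[k] = Σ(n=0 to 2) x[n] · ω_3^(nk)
where ω_3 = e^(-2πi/3)

Computing each X[k]:
X[0] = -5
X[1] = -2
X[2] = -2

X = [-5, -2, -2]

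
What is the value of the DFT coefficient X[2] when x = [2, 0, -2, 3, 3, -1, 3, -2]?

X[2] = Σ(n=0 to 7) x[n] · ω_8^(2n) where ω_8 = e^(-2πi/8)
= (2)·ω_8^0 + (0)·ω_8^2 + (-2)·ω_8^4 + (3)·ω_8^6 + (3)·ω_8^8 + (-1)·ω_8^10 + (3)·ω_8^12 + (-2)·ω_8^14

X[2] = 4+2i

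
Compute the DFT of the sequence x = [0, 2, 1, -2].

X[k] = Σ(n=0 to 3) x[n] · ω_4^(nk)
where ω_4 = e^(-2πi/4)

Computing each X[k]:
X[0] = 1
X[1] = -1-4i
X[2] = 1
X[3] = -1+4i

X = [1, -1-4i, 1, -1+4i]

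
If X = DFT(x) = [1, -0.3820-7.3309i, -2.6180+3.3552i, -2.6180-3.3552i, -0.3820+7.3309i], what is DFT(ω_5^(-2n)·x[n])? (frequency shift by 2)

Modulation property: DFT(ω_5^(-2n)·x[n]) = X[(k-2) mod 5], so circularly shift X by 2 positions.

X[k-2] = [-2.6180-3.3552i, -0.3820+7.3309i, 1, -0.3820-7.3309i, -2.6180+3.3552i]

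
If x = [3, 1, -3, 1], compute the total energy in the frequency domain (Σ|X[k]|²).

Parseval: Σ|x[n]|² = (1/N)Σ|X[k]|², so Σ|X[k]|² = N·Σ|x[n]|² = 4·20.0000

Σ|X[k]|² = N·Σ|x[n]|² = 4·20.0000 = 80.0000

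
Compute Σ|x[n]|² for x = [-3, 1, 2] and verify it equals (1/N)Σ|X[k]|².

Time domain:
Σ|x[n]|² = |-3|² + |1|² + |2|² = 14.0000

Frequency domain:
(1/3)Σ|X[k]|² = (1/3)(|0|² + |-4.5000+0.8660i|² + |-4.5000-0.8660i|²) = (1/3)·42.0000 = 14.0000

Both sides agree, confirming Parseval's theorem.

Σ|x[n]|² = (1/N)Σ|X[k]|² = 14.0000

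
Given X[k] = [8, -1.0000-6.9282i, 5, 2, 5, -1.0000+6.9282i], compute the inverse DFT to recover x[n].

x[n] = (1/6) Σ(k=0 to 5) X[k] · e^(2πikn/6)

Computing each x[n]:
x[0] = 3
x[1] = 2
x[2] = 3
x[3] = 3
x[4] = -1
x[5] = -2

x = [3, 2, 3, 3, -1, -2]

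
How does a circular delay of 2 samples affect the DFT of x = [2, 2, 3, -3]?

Time shift by 2: X_shifted[k] = ω_4^(2k) · X[k]
Shifted x = [3, -3, 2, 2]

DFT(x[n-2]) = [4, 1+5i, 6, 1-5i]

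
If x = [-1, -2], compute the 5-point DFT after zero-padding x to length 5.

Original 2-point DFT: [-3, 1]
Zero-padded 5-point DFT provides frequency interpolation.

DFT_5([x, 0, ...]) = [-3, -1.6180+1.9021i, 0.6180+1.1756i, 0.6180-1.1756i, -1.6180-1.9021i]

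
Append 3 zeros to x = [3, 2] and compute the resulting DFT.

Original 2-point DFT: [5, 1]
Zero-padded 5-point DFT provides frequency interpolation.

DFT_5([x, 0, ...]) = [5, 3.6180-1.9021i, 1.3820-1.1756i, 1.3820+1.1756i, 3.6180+1.9021i]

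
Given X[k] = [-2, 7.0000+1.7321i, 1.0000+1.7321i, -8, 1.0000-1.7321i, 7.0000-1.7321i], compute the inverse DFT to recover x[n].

x[n] = (1/6) Σ(k=0 to 5) X[k] · e^(2πikn/6)

Computing each x[n]:
x[0] = 1
x[1] = 1
x[2] = -3
x[3] = -1
x[4] = -3
x[5] = 3

x = [1, 1, -3, -1, -3, 3]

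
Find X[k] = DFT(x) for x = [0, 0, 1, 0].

X[k] = Σ(n=0 to 3) x[n] · ω_4^(nk)
where ω_4 = e^(-2πi/4)

Computing each X[k]:
X[0] = 1
X[1] = -1
X[2] = 1
X[3] = -1

X = [1, -1, 1, -1]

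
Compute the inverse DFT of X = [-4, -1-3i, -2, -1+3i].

x[n] = (1/4) Σ(k=0 to 3) X[k] · e^(2πikn/4)

Computing each x[n]:
x[0] = -2
x[1] = 1
x[2] = -1
x[3] = -2

x = [-2, 1, -1, -2]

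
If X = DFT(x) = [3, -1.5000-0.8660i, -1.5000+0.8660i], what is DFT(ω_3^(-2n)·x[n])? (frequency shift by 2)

Modulation property: DFT(ω_3^(-2n)·x[n]) = X[(k-2) mod 3], so circularly shift X by 2 positions.

X[k-2] = [-1.5000-0.8660i, -1.5000+0.8660i, 3]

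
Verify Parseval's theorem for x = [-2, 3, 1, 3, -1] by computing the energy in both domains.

Time domain:
Σ|x[n]|² = |-2|² + |3|² + |1|² + |3|² + |-1|² = 24.0000

Frequency domain:
(1/5)Σ|X[k]|² = (1/5)(|4|² + |-4.6180-2.6287i|² + |-2.3820-4.2533i|² + |-2.3820+4.2533i|² + |-4.6180+2.6287i|²) = (1/5)·120.0000 = 24.0000

Both sides agree, confirming Parseval's theorem.

Σ|x[n]|² = (1/N)Σ|X[k]|² = 24.0000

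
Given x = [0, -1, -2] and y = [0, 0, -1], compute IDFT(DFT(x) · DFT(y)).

(x ⊛ y)[n] = Σ(m=0 to 2) x[m] · y[(n-m) mod 3]

Computing each output sample:
(x ⊛ y)[0] = 1
(x ⊛ y)[1] = 2
(x ⊛ y)[2] = 0

x ⊛ y = [1, 2, 0]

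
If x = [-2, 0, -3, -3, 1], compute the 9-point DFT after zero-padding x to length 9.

Original 5-point DFT: [-7, 3.1631+0.9511i, -4.6631+0.5878i, -4.6631-0.5878i, 3.1631-0.9511i]
Zero-padded 9-point DFT provides frequency interpolation.

DFT_9([x, 0, ...]) = [-7, -1.9606+5.2105i, 3.0851-0.9292i, -4.0000-3.4641i, -2.6245+1.6545i, -2.6245-1.6545i, -4.0000+3.4641i, 3.0851+0.9292i, -1.9606-5.2105i]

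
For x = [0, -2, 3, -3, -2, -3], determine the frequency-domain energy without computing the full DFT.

Parseval: Σ|x[n]|² = (1/N)Σ|X[k]|², so Σ|X[k]|² = N·Σ|x[n]|² = 6·35.0000

Σ|X[k]|² = N·Σ|x[n]|² = 6·35.0000 = 210.0000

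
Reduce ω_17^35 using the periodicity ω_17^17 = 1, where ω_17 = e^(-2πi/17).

Since ω_17^17 = 1, powers reduce modulo 17.
35 mod 17 = 1
So ω_17^35 = ω_17^1 = e^(-2πi·1/17)

ω_17^35 = ω_17^1 = 0.9325-0.3612i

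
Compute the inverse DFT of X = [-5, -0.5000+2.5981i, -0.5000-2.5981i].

x[n] = (1/3) Σ(k=0 to 2) X[k] · e^(2πikn/3)

Computing each x[n]:
x[0] = -2
x[1] = -3
x[2] = 0

x = [-2, -3, 0]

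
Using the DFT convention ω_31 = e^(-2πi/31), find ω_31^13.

ω_31^13 = e^(-2πi·13/31)
= cos(-2π·13/31) + i·sin(-2π·13/31)
= cos(-26π/31) + i·sin(-26π/31)

ω_31^13 = cos(-26π/31) + i·sin(-26π/31) = -0.8743-0.4853i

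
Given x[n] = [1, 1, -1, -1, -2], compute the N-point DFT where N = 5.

X[k] = Σ(n=0 to 4) x[n] · ω_5^(nk)
where ω_5 = e^(-2πi/5)

Computing each X[k]:
X[0] = -2
X[1] = 2.3090-2.8532i
X[2] = 1.1910-1.7634i
X[3] = 1.1910+1.7634i
X[4] = 2.3090+2.8532i

X = [-2, 2.3090-2.8532i, 1.1910-1.7634i, 1.1910+1.7634i, 2.3090+2.8532i]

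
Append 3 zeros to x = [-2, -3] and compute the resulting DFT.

Original 2-point DFT: [-5, 1]
Zero-padded 5-point DFT provides frequency interpolation.

DFT_5([x, 0, ...]) = [-5, -2.9271+2.8532i, 0.4271+1.7634i, 0.4271-1.7634i, -2.9271-2.8532i]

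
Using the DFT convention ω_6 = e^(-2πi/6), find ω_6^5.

ω_6^5 = e^(-2πi·5/6)
= cos(-2π·5/6) + i·sin(-2π·5/6)
= cos(-10π/6) + i·sin(-10π/6)

ω_6^5 = cos(-10π/6) + i·sin(-10π/6) = 0.5000+0.8660i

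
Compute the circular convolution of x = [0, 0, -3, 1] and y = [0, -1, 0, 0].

(x ⊛ y)[n] = Σ(m=0 to 3) x[m] · y[(n-m) mod 4]

Computing each output sample:
(x ⊛ y)[0] = -1
(x ⊛ y)[1] = 0
(x ⊛ y)[2] = 0
(x ⊛ y)[3] = 3

x ⊛ y = [-1, 0, 0, 3]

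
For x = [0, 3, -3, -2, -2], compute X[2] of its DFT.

X[2] = Σ(n=0 to 4) x[n] · ω_5^(2n) where ω_5 = e^(-2πi/5)
= (0)·ω_5^0 + (3)·ω_5^2 + (-3)·ω_5^4 + (-2)·ω_5^6 + (-2)·ω_5^8

X[2] = -2.3541-3.8900i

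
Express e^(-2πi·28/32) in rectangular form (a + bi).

ω_32^28 = e^(-2πi·28/32)
= cos(-2π·28/32) + i·sin(-2π·28/32)
= cos(-56π/32) + i·sin(-56π/32)

ω_32^28 = cos(-56π/32) + i·sin(-56π/32) = 0.7071+0.7071i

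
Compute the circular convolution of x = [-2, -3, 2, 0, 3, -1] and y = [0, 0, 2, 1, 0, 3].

(x ⊛ y)[n] = Σ(m=0 to 5) x[m] · y[(n-m) mod 6]

Computing each output sample:
(x ⊛ y)[0] = -3
(x ⊛ y)[1] = 7
(x ⊛ y)[2] = -5
(x ⊛ y)[3] = 1
(x ⊛ y)[4] = -2
(x ⊛ y)[5] = -4

x ⊛ y = [-3, 7, -5, 1, -2, -4]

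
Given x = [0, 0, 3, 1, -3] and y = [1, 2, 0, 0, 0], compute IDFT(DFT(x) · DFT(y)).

(x ⊛ y)[n] = Σ(m=0 to 4) x[m] · y[(n-m) mod 5]

Computing each output sample:
(x ⊛ y)[0] = -6
(x ⊛ y)[1] = 0
(x ⊛ y)[2] = 3
(x ⊛ y)[3] = 7
(x ⊛ y)[4] = -1

x ⊛ y = [-6, 0, 3, 7, -1]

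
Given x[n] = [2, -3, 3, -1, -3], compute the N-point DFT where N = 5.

X[k] = Σ(n=0 to 4) x[n] · ω_5^(nk)
where ω_5 = e^(-2πi/5)

Computing each X[k]:
X[0] = -2
X[1] = -1.4721-2.3511i
X[2] = 7.4721+3.8042i
X[3] = 7.4721-3.8042i
X[4] = -1.4721+2.3511i

X = [-2, -1.4721-2.3511i, 7.4721+3.8042i, 7.4721-3.8042i, -1.4721+2.3511i]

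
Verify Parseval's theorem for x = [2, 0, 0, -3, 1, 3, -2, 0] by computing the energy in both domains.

Time domain:
Σ|x[n]|² = |2|² + |0|² + |0|² + |-3|² + |1|² + |3|² + |-2|² + |0|² = 27.0000

Frequency domain:
(1/8)Σ|X[k]|² = (1/8)(|1|² + |1.0000+2.2426i|² + |5-6i|² + |1.0000+6.2426i|² + |1|² + |1.0000-6.2426i|² + |5+6i|² + |1.0000-2.2426i|²) = (1/8)·216.0000 = 27.0000

Both sides agree, confirming Parseval's theorem.

Σ|x[n]|² = (1/N)Σ|X[k]|² = 27.0000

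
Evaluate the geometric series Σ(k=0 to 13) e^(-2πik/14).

Sum of all nth roots of unity equals 0 for n > 1 (geometric series with r ≠ 1).

0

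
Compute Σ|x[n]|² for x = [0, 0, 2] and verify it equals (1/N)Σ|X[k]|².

Time domain:
Σ|x[n]|² = |0|² + |0|² + |2|² = 4.0000

Frequency domain:
(1/3)Σ|X[k]|² = (1/3)(|2|² + |-1.0000+1.7321i|² + |-1.0000-1.7321i|²) = (1/3)·12.0000 = 4.0000

Both sides agree, confirming Parseval's theorem.

Σ|x[n]|² = (1/N)Σ|X[k]|² = 4.0000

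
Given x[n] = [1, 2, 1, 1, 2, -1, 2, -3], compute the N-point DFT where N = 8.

X[k] = Σ(n=0 to 7) x[n] · ω_8^(nk)
where ω_8 = e^(-2πi/8)

Computing each X[k]:
X[0] = 5
X[1] = -1.7071-3.9497i
X[2] = -3i
X[3] = -0.2929-5.9497i
X[4] = 7
X[5] = -0.2929+5.9497i
X[6] = 3i
X[7] = -1.7071+3.9497i

X = [5, -1.7071-3.9497i, -3i, -0.2929-5.9497i, 7, -0.2929+5.9497i, 3i, -1.7071+3.9497i]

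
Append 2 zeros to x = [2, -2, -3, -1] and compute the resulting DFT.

Original 4-point DFT: [-4, 5+1i, 2, 5-1i]
Zero-padded 6-point DFT provides frequency interpolation.

DFT_6([x, 0, ...]) = [-4, 3.5000+4.3301i, 3.5000-0.8660i, 2, 3.5000+0.8660i, 3.5000-4.3301i]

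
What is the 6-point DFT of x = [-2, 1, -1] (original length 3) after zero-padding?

Original 3-point DFT: [-2, -2.0000-1.7321i, -2.0000+1.7321i]
Zero-padded 6-point DFT provides frequency interpolation.

DFT_6([x, 0, ...]) = [-2, -1, -2.0000-1.7321i, -4, -2.0000+1.7321i, -1]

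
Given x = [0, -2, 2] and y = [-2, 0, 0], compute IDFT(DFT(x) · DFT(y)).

(x ⊛ y)[n] = Σ(m=0 to 2) x[m] · y[(n-m) mod 3]

Computing each output sample:
(x ⊛ y)[0] = 0
(x ⊛ y)[1] = 4
(x ⊛ y)[2] = -4

x ⊛ y = [0, 4, -4]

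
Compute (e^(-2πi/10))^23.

Since ω_10^10 = 1, powers reduce modulo 10.
23 mod 10 = 3
So ω_10^23 = ω_10^3 = e^(-2πi·3/10)

ω_10^23 = ω_10^3 = -0.3090-0.9511i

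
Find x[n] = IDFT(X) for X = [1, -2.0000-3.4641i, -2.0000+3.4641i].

x[n] = (1/3) Σ(k=0 to 2) X[k] · e^(2πikn/3)

Computing each x[n]:
x[0] = -1
x[1] = 3
x[2] = -1

x = [-1, 3, -1]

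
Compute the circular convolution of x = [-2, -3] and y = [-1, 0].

(x ⊛ y)[n] = Σ(m=0 to 1) x[m] · y[(n-m) mod 2]

Computing each output sample:
(x ⊛ y)[0] = 2
(x ⊛ y)[1] = 3

x ⊛ y = [2, 3]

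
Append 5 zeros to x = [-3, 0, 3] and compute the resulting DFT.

Original 3-point DFT: [0, -4.5000+2.5981i, -4.5000-2.5981i]
Zero-padded 8-point DFT provides frequency interpolation.

DFT_8([x, 0, ...]) = [0, -3-3i, -6, -3+3i, 0, -3-3i, -6, -3+3i]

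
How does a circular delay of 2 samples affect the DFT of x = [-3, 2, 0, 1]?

Time shift by 2: X_shifted[k] = ω_4^(2k) · X[k]
Shifted x = [0, 1, -3, 2]

DFT(x[n-2]) = [0, 3+1i, -6, 3-1i]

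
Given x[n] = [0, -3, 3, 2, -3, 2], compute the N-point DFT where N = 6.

X[k] = Σ(n=0 to 5) x[n] · ω_6^(nk)
where ω_6 = e^(-2πi/6)

Computing each X[k]:
X[0] = 1
X[1] = -2.5000-0.8660i
X[2] = 2.5000+9.5263i
X[3] = -1
X[4] = 2.5000-9.5263i
X[5] = -2.5000+0.8660i

X = [1, -2.5000-0.8660i, 2.5000+9.5263i, -1, 2.5000-9.5263i, -2.5000+0.8660i]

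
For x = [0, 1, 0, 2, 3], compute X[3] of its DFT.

X[3] = Σ(n=0 to 4) x[n] · ω_5^(3n) where ω_5 = e^(-2πi/5)
= (0)·ω_5^0 + (1)·ω_5^3 + (0)·ω_5^6 + (2)·ω_5^9 + (3)·ω_5^12

X[3] = -2.6180+0.7265i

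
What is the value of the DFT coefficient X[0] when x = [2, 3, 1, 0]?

X[0] = Σ(n=0 to 3) x[n] · ω_4^0 = Σ x[n]
= (2) + (3) + (1) + (0)

X[0] = 6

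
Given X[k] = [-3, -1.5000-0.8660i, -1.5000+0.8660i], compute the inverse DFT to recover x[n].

x[n] = (1/3) Σ(k=0 to 2) X[k] · e^(2πikn/3)

Computing each x[n]:
x[0] = -2
x[1] = 0
x[2] = -1

x = [-2, 0, -1]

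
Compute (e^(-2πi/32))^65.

Since ω_32^32 = 1, powers reduce modulo 32.
65 mod 32 = 1
So ω_32^65 = ω_32^1 = e^(-2πi·1/32)

ω_32^65 = ω_32^1 = 0.9808-0.1951i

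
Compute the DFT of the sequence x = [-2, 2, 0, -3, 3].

X[k] = Σ(n=0 to 4) x[n] · ω_5^(nk)
where ω_5 = e^(-2πi/5)

Computing each X[k]:
X[0] = 0
X[1] = 1.9721-0.8123i
X[2] = -6.9721+3.4410i
X[3] = -6.9721-3.4410i
X[4] = 1.9721+0.8123i

X = [0, 1.9721-0.8123i, -6.9721+3.4410i, -6.9721-3.4410i, 1.9721+0.8123i]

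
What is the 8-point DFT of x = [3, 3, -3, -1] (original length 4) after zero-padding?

Original 4-point DFT: [2, 6-4i, -2, 6+4i]
Zero-padded 8-point DFT provides frequency interpolation.

DFT_8([x, 0, ...]) = [2, 5.8284+1.5858i, 6-4i, 0.1716-4.4142i, -2, 0.1716+4.4142i, 6+4i, 5.8284-1.5858i]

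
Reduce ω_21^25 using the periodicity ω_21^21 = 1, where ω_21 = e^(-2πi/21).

Since ω_21^21 = 1, powers reduce modulo 21.
25 mod 21 = 4
So ω_21^25 = ω_21^4 = e^(-2πi·4/21)

ω_21^25 = ω_21^4 = 0.3653-0.9309i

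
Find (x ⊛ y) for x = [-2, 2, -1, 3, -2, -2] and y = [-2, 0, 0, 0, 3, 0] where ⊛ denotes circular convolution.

(x ⊛ y)[n] = Σ(m=0 to 5) x[m] · y[(n-m) mod 6]

Computing each output sample:
(x ⊛ y)[0] = 1
(x ⊛ y)[1] = 5
(x ⊛ y)[2] = -4
(x ⊛ y)[3] = -12
(x ⊛ y)[4] = -2
(x ⊛ y)[5] = 10

x ⊛ y = [1, 5, -4, -12, -2, 10]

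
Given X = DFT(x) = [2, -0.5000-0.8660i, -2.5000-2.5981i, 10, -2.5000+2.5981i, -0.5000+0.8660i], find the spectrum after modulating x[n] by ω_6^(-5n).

Modulation property: DFT(ω_6^(-5n)·x[n]) = X[(k-5) mod 6], so circularly shift X by 5 positions.

X[k-5] = [-0.5000-0.8660i, -2.5000-2.5981i, 10, -2.5000+2.5981i, -0.5000+0.8660i, 2]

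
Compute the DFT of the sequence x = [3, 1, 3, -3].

X[k] = Σ(n=0 to 3) x[n] · ω_4^(nk)
where ω_4 = e^(-2πi/4)

Computing each X[k]:
X[0] = 4
X[1] = -4i
X[2] = 8
X[3] = 4i

X = [4, -4i, 8, 4i]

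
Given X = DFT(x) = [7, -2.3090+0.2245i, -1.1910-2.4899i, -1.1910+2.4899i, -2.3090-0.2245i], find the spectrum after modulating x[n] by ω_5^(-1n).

Modulation property: DFT(ω_5^(-1n)·x[n]) = X[(k-1) mod 5], so circularly shift X by 1 positions.

X[k-1] = [-2.3090-0.2245i, 7, -2.3090+0.2245i, -1.1910-2.4899i, -1.1910+2.4899i]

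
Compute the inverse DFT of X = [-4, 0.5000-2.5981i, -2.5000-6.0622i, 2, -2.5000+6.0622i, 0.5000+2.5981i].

x[n] = (1/6) Σ(k=0 to 5) X[k] · e^(2πikn/6)

Computing each x[n]:
x[0] = -1
x[1] = 2
x[2] = -1
x[3] = -2
x[4] = 1
x[5] = -3

x = [-1, 2, -1, -2, 1, -3]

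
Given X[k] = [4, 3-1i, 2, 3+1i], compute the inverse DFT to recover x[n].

x[n] = (1/4) Σ(k=0 to 3) X[k] · e^(2πikn/4)

Computing each x[n]:
x[0] = 3
x[1] = 1
x[2] = 0
x[3] = 0

x = [3, 1, 0, 0]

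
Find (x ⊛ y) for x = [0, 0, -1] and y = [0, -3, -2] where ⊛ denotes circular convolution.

(x ⊛ y)[n] = Σ(m=0 to 2) x[m] · y[(n-m) mod 3]

Computing each output sample:
(x ⊛ y)[0] = 3
(x ⊛ y)[1] = 2
(x ⊛ y)[2] = 0

x ⊛ y = [3, 2, 0]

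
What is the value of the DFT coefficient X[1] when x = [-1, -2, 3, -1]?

X[1] = Σ(n=0 to 3) x[n] · ω_4^(1n) where ω_4 = e^(-2πi/4)
= (-1)·ω_4^0 + (-2)·ω_4^1 + (3)·ω_4^2 + (-1)·ω_4^3

X[1] = -4+1i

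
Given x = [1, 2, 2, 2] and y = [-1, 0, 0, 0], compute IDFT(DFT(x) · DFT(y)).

(x ⊛ y)[n] = Σ(m=0 to 3) x[m] · y[(n-m) mod 4]

Computing each output sample:
(x ⊛ y)[0] = -1
(x ⊛ y)[1] = -2
(x ⊛ y)[2] = -2
(x ⊛ y)[3] = -2

x ⊛ y = [-1, -2, -2, -2]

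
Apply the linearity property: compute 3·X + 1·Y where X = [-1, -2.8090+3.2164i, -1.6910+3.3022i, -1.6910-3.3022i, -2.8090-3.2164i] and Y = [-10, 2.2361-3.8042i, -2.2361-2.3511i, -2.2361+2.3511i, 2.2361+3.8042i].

By linearity: DFT(3x + 1y) = 3·DFT(x) + 1·DFT(y)
= 3·[-1, -2.8090+3.2164i, -1.6910+3.3022i, -1.6910-3.3022i, -2.8090-3.2164i] + 1·[-10, 2.2361-3.8042i, -2.2361-2.3511i, -2.2361+2.3511i, 2.2361+3.8042i]

Computing element-wise:
Z[0] = 3·(-1) + 1·(-10) = -13
Z[1] = 3·(-2.8090+3.2164i) + 1·(2.2361-3.8042i) = -6.1909+5.8450i
Z[2] = 3·(-1.6910+3.3022i) + 1·(-2.2361-2.3511i) = -7.3091+7.5555i
Z[3] = 3·(-1.6910-3.3022i) + 1·(-2.2361+2.3511i) = -7.3091-7.5555i
Z[4] = 3·(-2.8090-3.2164i) + 1·(2.2361+3.8042i) = -6.1909-5.8450i

DFT(3x + 1y) = 3·X + 1·Y = [-13, -6.1909+5.8450i, -7.3091+7.5555i, -7.3091-7.5555i, -6.1909-5.8450i]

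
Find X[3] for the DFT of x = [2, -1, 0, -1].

X[3] = Σ(n=0 to 3) x[n] · ω_4^(3n) where ω_4 = e^(-2πi/4)
= (2)·ω_4^0 + (-1)·ω_4^3 + (0)·ω_4^6 + (-1)·ω_4^9

X[3] = 2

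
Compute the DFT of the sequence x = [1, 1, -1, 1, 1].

X[k] = Σ(n=0 to 4) x[n] · ω_5^(nk)
where ω_5 = e^(-2πi/5)

Computing each X[k]:
X[0] = 3
X[1] = 1.6180+1.1756i
X[2] = -0.6180-1.9021i
X[3] = -0.6180+1.9021i
X[4] = 1.6180-1.1756i

X = [3, 1.6180+1.1756i, -0.6180-1.9021i, -0.6180+1.9021i, 1.6180-1.1756i]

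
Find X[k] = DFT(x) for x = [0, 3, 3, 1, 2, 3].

X[k] = Σ(n=0 to 5) x[n] · ω_6^(nk)
where ω_6 = e^(-2πi/6)

Computing each X[k]:
X[0] = 12
X[1] = -0.5000-0.8660i
X[2] = -4.5000+0.8660i
X[3] = -2
X[4] = -4.5000-0.8660i
X[5] = -0.5000+0.8660i

X = [12, -0.5000-0.8660i, -4.5000+0.8660i, -2, -4.5000-0.8660i, -0.5000+0.8660i]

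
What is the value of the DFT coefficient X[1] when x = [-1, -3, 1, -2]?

X[1] = Σ(n=0 to 3) x[n] · ω_4^(1n) where ω_4 = e^(-2πi/4)
= (-1)·ω_4^0 + (-3)·ω_4^1 + (1)·ω_4^2 + (-2)·ω_4^3

X[1] = -2+1i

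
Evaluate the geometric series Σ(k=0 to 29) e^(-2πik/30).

Sum of all nth roots of unity equals 0 for n > 1 (geometric series with r ≠ 1).

0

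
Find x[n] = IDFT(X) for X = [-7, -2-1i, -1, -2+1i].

x[n] = (1/4) Σ(k=0 to 3) X[k] · e^(2πikn/4)

Computing each x[n]:
x[0] = -3
x[1] = -1
x[2] = -1
x[3] = -2

x = [-3, -1, -1, -2]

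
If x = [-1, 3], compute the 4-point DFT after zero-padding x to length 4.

Original 2-point DFT: [2, -4]
Zero-padded 4-point DFT provides frequency interpolation.

DFT_4([x, 0, ...]) = [2, -1-3i, -4, -1+3i]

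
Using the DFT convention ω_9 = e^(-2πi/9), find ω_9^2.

ω_9^2 = e^(-2πi·2/9)
= cos(-2π·2/9) + i·sin(-2π·2/9)
= cos(-4π/9) + i·sin(-4π/9)

ω_9^2 = cos(-4π/9) + i·sin(-4π/9) = 0.1736-0.9848i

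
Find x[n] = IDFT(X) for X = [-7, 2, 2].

x[n] = (1/3) Σ(k=0 to 2) X[k] · e^(2πikn/3)

Computing each x[n]:
x[0] = -1
x[1] = -3
x[2] = -3

x = [-1, -3, -3]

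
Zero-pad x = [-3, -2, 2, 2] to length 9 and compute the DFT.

Original 4-point DFT: [-1, -5+4i, -1, -5-4i]
Zero-padded 9-point DFT provides frequency interpolation.

DFT_9([x, 0, ...]) = [-1, -5.1848-2.4161i, -6.2267+3.0176i, -1.0000+3.4641i, -0.5885+0.2376i, -0.5885-0.2376i, -1.0000-3.4641i, -6.2267-3.0176i, -5.1848+2.4161i]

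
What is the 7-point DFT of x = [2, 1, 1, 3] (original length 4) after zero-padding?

Original 4-point DFT: [7, 1+2i, -1, 1-2i]
Zero-padded 7-point DFT provides frequency interpolation.

DFT_7([x, 0, ...]) = [7, -0.3019-3.0584i, 2.7470+1.8045i, 1.0550-2.5768i, 1.0550+2.5768i, 2.7470-1.8045i, -0.3019+3.0584i]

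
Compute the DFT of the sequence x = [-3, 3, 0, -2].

X[k] = Σ(n=0 to 3) x[n] · ω_4^(nk)
where ω_4 = e^(-2πi/4)

Computing each X[k]:
X[0] = -2
X[1] = -3-5i
X[2] = -4
X[3] = -3+5i

X = [-2, -3-5i, -4, -3+5i]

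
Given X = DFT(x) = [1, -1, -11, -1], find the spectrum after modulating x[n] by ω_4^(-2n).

Modulation property: DFT(ω_4^(-2n)·x[n]) = X[(k-2) mod 4], so circularly shift X by 2 positions.

X[k-2] = [-11, -1, 1, -1]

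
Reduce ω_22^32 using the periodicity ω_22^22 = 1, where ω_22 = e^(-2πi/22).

Since ω_22^22 = 1, powers reduce modulo 22.
32 mod 22 = 10
So ω_22^32 = ω_22^10 = e^(-2πi·10/22)

ω_22^32 = ω_22^10 = -0.9595-0.2817i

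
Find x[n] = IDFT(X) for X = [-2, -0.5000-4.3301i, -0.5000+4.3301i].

x[n] = (1/3) Σ(k=0 to 2) X[k] · e^(2πikn/3)

Computing each x[n]:
x[0] = -1
x[1] = 2
x[2] = -3

x = [-1, 2, -3]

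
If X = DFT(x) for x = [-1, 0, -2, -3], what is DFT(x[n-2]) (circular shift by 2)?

Time shift by 2: X_shifted[k] = ω_4^(2k) · X[k]
Shifted x = [-2, -3, -1, 0]

DFT(x[n-2]) = [-6, -1+3i, 0, -1-3i]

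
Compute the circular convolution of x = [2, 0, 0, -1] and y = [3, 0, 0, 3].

(x ⊛ y)[n] = Σ(m=0 to 3) x[m] · y[(n-m) mod 4]

Computing each output sample:
(x ⊛ y)[0] = 6
(x ⊛ y)[1] = 0
(x ⊛ y)[2] = -3
(x ⊛ y)[3] = 3

x ⊛ y = [6, 0, -3, 3]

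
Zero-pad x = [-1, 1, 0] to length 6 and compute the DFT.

Original 3-point DFT: [0, -1.5000-0.8660i, -1.5000+0.8660i]
Zero-padded 6-point DFT provides frequency interpolation.

DFT_6([x, 0, ...]) = [0, -0.5000-0.8660i, -1.5000-0.8660i, -2, -1.5000+0.8660i, -0.5000+0.8660i]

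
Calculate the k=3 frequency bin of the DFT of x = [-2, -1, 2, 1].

X[3] = Σ(n=0 to 3) x[n] · ω_4^(3n) where ω_4 = e^(-2πi/4)
= (-2)·ω_4^0 + (-1)·ω_4^3 + (2)·ω_4^6 + (1)·ω_4^9

X[3] = -4-2i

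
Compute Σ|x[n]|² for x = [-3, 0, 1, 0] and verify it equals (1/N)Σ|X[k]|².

Time domain:
Σ|x[n]|² = |-3|² + |0|² + |1|² + |0|² = 10.0000

Frequency domain:
(1/4)Σ|X[k]|² = (1/4)(|-2|² + |-4|² + |-2|² + |-4|²) = (1/4)·40.0000 = 10.0000

Both sides agree, confirming Parseval's theorem.

Σ|x[n]|² = (1/N)Σ|X[k]|² = 10.0000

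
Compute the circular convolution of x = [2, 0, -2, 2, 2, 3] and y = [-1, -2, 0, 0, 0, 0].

(x ⊛ y)[n] = Σ(m=0 to 5) x[m] · y[(n-m) mod 6]

Computing each output sample:
(x ⊛ y)[0] = -8
(x ⊛ y)[1] = -4
(x ⊛ y)[2] = 2
(x ⊛ y)[3] = 2
(x ⊛ y)[4] = -6
(x ⊛ y)[5] = -7

x ⊛ y = [-8, -4, 2, 2, -6, -7]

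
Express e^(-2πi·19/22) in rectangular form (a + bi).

ω_22^19 = e^(-2πi·19/22)
= cos(-2π·19/22) + i·sin(-2π·19/22)
= cos(-38π/22) + i·sin(-38π/22)

ω_22^19 = cos(-38π/22) + i·sin(-38π/22) = 0.6549+0.7557i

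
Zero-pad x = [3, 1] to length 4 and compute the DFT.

Original 2-point DFT: [4, 2]
Zero-padded 4-point DFT provides frequency interpolation.

DFT_4([x, 0, ...]) = [4, 3-1i, 2, 3+1i]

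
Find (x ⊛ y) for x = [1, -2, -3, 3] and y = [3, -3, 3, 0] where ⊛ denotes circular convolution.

(x ⊛ y)[n] = Σ(m=0 to 3) x[m] · y[(n-m) mod 4]

Computing each output sample:
(x ⊛ y)[0] = -15
(x ⊛ y)[1] = 0
(x ⊛ y)[2] = 0
(x ⊛ y)[3] = 12

x ⊛ y = [-15, 0, 0, 12]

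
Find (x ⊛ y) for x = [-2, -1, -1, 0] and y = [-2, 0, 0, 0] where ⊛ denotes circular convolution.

(x ⊛ y)[n] = Σ(m=0 to 3) x[m] · y[(n-m) mod 4]

Computing each output sample:
(x ⊛ y)[0] = 4
(x ⊛ y)[1] = 2
(x ⊛ y)[2] = 2
(x ⊛ y)[3] = 0

x ⊛ y = [4, 2, 2, 0]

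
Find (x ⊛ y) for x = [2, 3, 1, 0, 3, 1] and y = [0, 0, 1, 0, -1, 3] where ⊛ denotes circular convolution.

(x ⊛ y)[n] = Σ(m=0 to 5) x[m] · y[(n-m) mod 6]

Computing each output sample:
(x ⊛ y)[0] = 11
(x ⊛ y)[1] = 4
(x ⊛ y)[2] = -1
(x ⊛ y)[3] = 11
(x ⊛ y)[4] = 2
(x ⊛ y)[5] = 3

x ⊛ y = [11, 4, -1, 11, 2, 3]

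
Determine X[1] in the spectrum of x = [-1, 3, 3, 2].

X[1] = Σ(n=0 to 3) x[n] · ω_4^(1n) where ω_4 = e^(-2πi/4)
= (-1)·ω_4^0 + (3)·ω_4^1 + (3)·ω_4^2 + (2)·ω_4^3

X[1] = -4-1i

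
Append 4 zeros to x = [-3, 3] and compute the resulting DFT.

Original 2-point DFT: [0, -6]
Zero-padded 6-point DFT provides frequency interpolation.

DFT_6([x, 0, ...]) = [0, -1.5000-2.5981i, -4.5000-2.5981i, -6, -4.5000+2.5981i, -1.5000+2.5981i]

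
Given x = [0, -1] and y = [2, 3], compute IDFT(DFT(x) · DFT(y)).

(x ⊛ y)[n] = Σ(m=0 to 1) x[m] · y[(n-m) mod 2]

Computing each output sample:
(x ⊛ y)[0] = -3
(x ⊛ y)[1] = -2

x ⊛ y = [-3, -2]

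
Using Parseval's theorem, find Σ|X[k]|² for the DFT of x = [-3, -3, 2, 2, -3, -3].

Parseval: Σ|x[n]|² = (1/N)Σ|X[k]|², so Σ|X[k]|² = N·Σ|x[n]|² = 6·44.0000

Σ|X[k]|² = N·Σ|x[n]|² = 6·44.0000 = 264.0000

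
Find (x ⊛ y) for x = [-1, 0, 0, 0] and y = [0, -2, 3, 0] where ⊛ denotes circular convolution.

(x ⊛ y)[n] = Σ(m=0 to 3) x[m] · y[(n-m) mod 4]

Computing each output sample:
(x ⊛ y)[0] = 0
(x ⊛ y)[1] = 2
(x ⊛ y)[2] = -3
(x ⊛ y)[3] = 0

x ⊛ y = [0, 2, -3, 0]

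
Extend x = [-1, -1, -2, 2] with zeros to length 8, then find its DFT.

Original 4-point DFT: [-2, 1+3i, -4, 1-3i]
Zero-padded 8-point DFT provides frequency interpolation.

DFT_8([x, 0, ...]) = [-2, -3.1213+1.2929i, 1+3i, 1.1213-2.7071i, -4, 1.1213+2.7071i, 1-3i, -3.1213-1.2929i]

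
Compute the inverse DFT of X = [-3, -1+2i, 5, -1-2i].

x[n] = (1/4) Σ(k=0 to 3) X[k] · e^(2πikn/4)

Computing each x[n]:
x[0] = 0
x[1] = -3
x[2] = 1
x[3] = -1

x = [0, -3, 1, -1]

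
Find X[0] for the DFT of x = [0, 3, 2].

X[0] = Σ(n=0 to 2) x[n] · ω_3^0 = Σ x[n]
= (0) + (3) + (2)

X[0] = 5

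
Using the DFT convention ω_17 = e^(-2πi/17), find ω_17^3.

ω_17^3 = e^(-2πi·3/17)
= cos(-2π·3/17) + i·sin(-2π·3/17)
= cos(-6π/17) + i·sin(-6π/17)

ω_17^3 = cos(-6π/17) + i·sin(-6π/17) = 0.4457-0.8952i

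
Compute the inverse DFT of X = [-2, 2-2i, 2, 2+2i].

x[n] = (1/4) Σ(k=0 to 3) X[k] · e^(2πikn/4)

Computing each x[n]:
x[0] = 1
x[1] = 0
x[2] = -1
x[3] = -2

x = [1, 0, -1, -2]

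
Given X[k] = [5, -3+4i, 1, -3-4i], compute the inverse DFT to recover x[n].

x[n] = (1/4) Σ(k=0 to 3) X[k] · e^(2πikn/4)

Computing each x[n]:
x[0] = 0
x[1] = -1
x[2] = 3
x[3] = 3

x = [0, -1, 3, 3]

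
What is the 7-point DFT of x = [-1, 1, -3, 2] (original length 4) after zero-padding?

Original 4-point DFT: [-1, 2+1i, -7, 2-1i]
Zero-padded 7-point DFT provides frequency interpolation.

DFT_7([x, 0, ...]) = [-1, -1.5109+1.2752i, 2.7274-0.7129i, -4.2165-4.7292i, -4.2165+4.7292i, 2.7274+0.7129i, -1.5109-1.2752i]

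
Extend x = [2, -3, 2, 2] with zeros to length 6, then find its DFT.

Original 4-point DFT: [3, 5i, 5, -5i]
Zero-padded 6-point DFT provides frequency interpolation.

DFT_6([x, 0, ...]) = [3, -2.5000+0.8660i, 4.5000+4.3301i, 5, 4.5000-4.3301i, -2.5000-0.8660i]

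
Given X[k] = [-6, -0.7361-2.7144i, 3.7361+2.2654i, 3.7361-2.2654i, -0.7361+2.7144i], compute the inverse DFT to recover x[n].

x[n] = (1/5) Σ(k=0 to 4) X[k] · e^(2πikn/5)

Computing each x[n]:
x[0] = 0
x[1] = -2
x[2] = 1
x[3] = -2
x[4] = -3

x = [0, -2, 1, -2, -3]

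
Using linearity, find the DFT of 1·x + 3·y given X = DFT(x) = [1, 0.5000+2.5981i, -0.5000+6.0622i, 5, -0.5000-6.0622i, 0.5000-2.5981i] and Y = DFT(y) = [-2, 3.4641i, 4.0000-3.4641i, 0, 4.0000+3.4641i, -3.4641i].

By linearity: DFT(1x + 3y) = 1·DFT(x) + 3·DFT(y)
= 1·[1, 0.5000+2.5981i, -0.5000+6.0622i, 5, -0.5000-6.0622i, 0.5000-2.5981i] + 3·[-2, 3.4641i, 4.0000-3.4641i, 0, 4.0000+3.4641i, -3.4641i]

Computing element-wise:
Z[0] = 1·(1) + 3·(-2) = -5
Z[1] = 1·(0.5000+2.5981i) + 3·(3.4641i) = 0.5000+12.9904i
Z[2] = 1·(-0.5000+6.0622i) + 3·(4.0000-3.4641i) = 11.5000-4.3301i
Z[3] = 1·(5) + 3·(0) = 5
Z[4] = 1·(-0.5000-6.0622i) + 3·(4.0000+3.4641i) = 11.5000+4.3301i
Z[5] = 1·(0.5000-2.5981i) + 3·(-3.4641i) = 0.5000-12.9904i

DFT(1x + 3y) = 1·X + 3·Y = [-5, 0.5000+12.9904i, 11.5000-4.3301i, 5, 11.5000+4.3301i, 0.5000-12.9904i]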